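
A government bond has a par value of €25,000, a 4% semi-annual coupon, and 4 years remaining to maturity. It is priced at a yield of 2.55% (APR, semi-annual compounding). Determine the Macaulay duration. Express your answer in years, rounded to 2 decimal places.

Periodic yield y = 0.01275. Discount each cash flow and weight by its period:
  t   CF        PV=CF/(1+0.01275)^t    t·PV
  1       500.00       493.7053       493.7053
  2       500.00       487.4898       974.9795
  3       500.00       481.3525     1,444.0576
  4       500.00       475.2925     1,901.1702
  5       500.00       469.3089     2,346.5443
  6       500.00       463.4005     2,780.4030
  7       500.00       457.5665     3,202.9657
  8    25,500.00    23,042.1058   184,336.8461
  Σ                 26,370.2217   197,480.6714
Price P = Σ PV = 26,370.2217.
Macaulay duration = Σ(t·PV) / P = 197,480.6714 / 26,370.2217 = 7.48878 half-year periods.
In years: 7.48878 / 2 = 3.74439 years.

3.74 years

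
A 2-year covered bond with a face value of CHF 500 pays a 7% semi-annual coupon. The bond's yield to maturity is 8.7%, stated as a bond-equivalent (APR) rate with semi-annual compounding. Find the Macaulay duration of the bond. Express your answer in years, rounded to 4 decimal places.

1.8991 years

Periodic yield y = 0.0435. Discount each cash flow and weight by its period:
  t   CF        PV=CF/(1+0.0435)^t    t·PV
  1        17.50        16.7705        16.7705
  2        17.50        16.0714        32.1428
  3        17.50        15.4014        46.2043
  4       517.50       436.4561     1,745.8243
  Σ                    484.6994     1,840.9418
Price P = Σ PV = 484.6994.
Macaulay duration = Σ(t·PV) / P = 1,840.9418 / 484.6994 = 3.79811 half-year periods.
In years: 3.79811 / 2 = 1.89906 years.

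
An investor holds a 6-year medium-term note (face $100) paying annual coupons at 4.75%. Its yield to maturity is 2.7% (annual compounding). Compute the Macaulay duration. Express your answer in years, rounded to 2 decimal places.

Periodic yield y = 0.027. Discount each cash flow and weight by its year:
  t   CF        PV=CF/(1+0.027)^t    t·PV
  1         4.75         4.6251         4.6251
  2         4.75         4.5035         9.0071
  3         4.75         4.3851        13.1554
  4         4.75         4.2698        17.0794
  5         4.75         4.1576        20.7879
  6       104.75        89.2753       535.6519
  Σ                    111.2165       600.3067
Price P = Σ PV = 111.2165.
Macaulay duration = Σ(t·PV) / P = 600.3067 / 111.2165 = 5.39764 years.

5.40 years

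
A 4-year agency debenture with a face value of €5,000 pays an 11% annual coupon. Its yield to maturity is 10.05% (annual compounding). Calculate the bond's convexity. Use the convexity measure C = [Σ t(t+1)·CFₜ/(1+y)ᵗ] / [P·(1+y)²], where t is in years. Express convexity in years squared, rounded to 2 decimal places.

With y = 0.1005:
  t   CF        PV=CF/(1+0.1005)^t    t·PV        t(t+1)·PV
  1       550.00       499.7728       499.7728         999.5457
  2       550.00       454.1325       908.2650       2,724.7951
  3       550.00       412.6602     1,237.9805       4,951.9220
  4     5,550.00     3,783.8403    15,135.3611      75,676.8055
  Σ                  5,150.4058    17,781.3795      84,353.0682
P = 5,150.4058.
Convexity = Σ t(t+1)·PV / [P·(1+y)²] = 84,353.0682 / (5,150.4058 × 1.211100) = 13.52320.

13.52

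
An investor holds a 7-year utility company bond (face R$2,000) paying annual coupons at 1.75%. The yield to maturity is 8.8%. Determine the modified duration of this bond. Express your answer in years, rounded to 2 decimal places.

6.01 years

Periodic yield y = 0.088. First find Macaulay duration:
  t   CF        PV=CF/(1+0.088)^t    t·PV
  1        35.00        32.1691        32.1691
  2        35.00        29.5672        59.1344
  3        35.00        27.1757        81.5272
  4        35.00        24.9777        99.9108
  5        35.00        22.9574       114.7872
  6        35.00        21.1006       126.6036
  7     2,035.00     1,127.6184     7,893.3287
  Σ                  1,285.5662     8,407.4610
P = 1,285.5662; Macaulay duration = 8,407.4610 / 1,285.5662 = 6.53989 years.
Modified duration = D_Mac / (1 + y) = 6.53989 / 1.088 = 6.01093 years.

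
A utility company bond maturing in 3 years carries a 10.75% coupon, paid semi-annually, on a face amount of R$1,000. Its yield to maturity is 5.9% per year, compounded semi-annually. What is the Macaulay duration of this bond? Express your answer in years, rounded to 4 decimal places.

2.6669 years

Periodic yield y = 0.0295. Discount each cash flow and weight by its period:
  t   CF        PV=CF/(1+0.0295)^t    t·PV
  1        53.75        52.2098        52.2098
  2        53.75        50.7138       101.4275
  3        53.75        49.2606       147.7817
  4        53.75        47.8490       191.3961
  5        53.75        46.4779       232.3896
  6     1,053.75       885.0738     5,310.4428
  Σ                  1,131.5849     6,035.6475
Price P = Σ PV = 1,131.5849.
Macaulay duration = Σ(t·PV) / P = 6,035.6475 / 1,131.5849 = 5.33380 half-year periods.
In years: 5.33380 / 2 = 2.66690 years.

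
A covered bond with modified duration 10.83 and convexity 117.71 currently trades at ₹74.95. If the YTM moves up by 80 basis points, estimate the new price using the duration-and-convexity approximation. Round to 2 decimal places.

Duration effect: -D_mod·Δy = -10.83 × (+0.008) = -0.086640
Convexity effect: ½·C·(Δy)² = 0.5 × 117.71 × (0.008)² = +0.00376672
ΔP/P ≈ -0.086640 + 0.00376672 = -0.08287328
New price ≈ 74.95 × (1 - 0.08287328) = 68.738647664.

₹68.74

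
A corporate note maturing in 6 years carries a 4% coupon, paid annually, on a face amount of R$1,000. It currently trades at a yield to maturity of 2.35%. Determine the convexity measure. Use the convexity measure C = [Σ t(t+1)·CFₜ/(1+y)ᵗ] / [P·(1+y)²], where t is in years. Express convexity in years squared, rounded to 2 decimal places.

With y = 0.0235:
  t   CF        PV=CF/(1+0.0235)^t    t·PV        t(t+1)·PV
  1        40.00        39.0816        39.0816          78.1632
  2        40.00        38.1843        76.3685         229.1055
  3        40.00        37.3075       111.9226         447.6903
  4        40.00        36.4509       145.8037         729.0186
  5        40.00        35.6140       178.0700       1,068.4200
  6     1,040.00       904.7035     5,428.2208      37,997.5458
  Σ                  1,091.3418     5,979.4672      40,549.9434
P = 1,091.3418.
Convexity = Σ t(t+1)·PV / [P·(1+y)²] = 40,549.9434 / (1,091.3418 × 1.047552) = 35.46940.

35.47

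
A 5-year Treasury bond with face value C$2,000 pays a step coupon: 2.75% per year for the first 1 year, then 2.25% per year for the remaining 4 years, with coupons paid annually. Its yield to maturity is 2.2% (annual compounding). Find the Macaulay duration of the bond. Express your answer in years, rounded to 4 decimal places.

4.7667 years

Periodic yield y = 0.022. Discount each cash flow and weight by its year:
  t   CF        PV=CF/(1+0.022)^t    t·PV
  1        55.00        53.8160        53.8160
  2        45.00        43.0835        86.1669
  3        45.00        42.1560       126.4681
  4        45.00        41.2486       164.9943
  5     2,045.00     1,834.1668     9,170.8341
  Σ                  2,014.4710     9,602.2795
Price P = Σ PV = 2,014.4710.
Macaulay duration = Σ(t·PV) / P = 9,602.2795 / 2,014.4710 = 4.76665 years.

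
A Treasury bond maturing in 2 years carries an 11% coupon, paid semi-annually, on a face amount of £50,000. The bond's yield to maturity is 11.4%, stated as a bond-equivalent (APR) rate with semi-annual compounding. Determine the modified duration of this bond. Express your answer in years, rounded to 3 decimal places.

1.749 years

Periodic yield y = 0.057. First find Macaulay duration:
  t   CF        PV=CF/(1+0.057)^t    t·PV
  1     2,750.00     2,601.7029     2,601.7029
  2     2,750.00     2,461.4030     4,922.8059
  3     2,750.00     2,328.6688     6,986.0065
  4    52,750.00    42,259.3210   169,037.2840
  Σ                 49,651.0957   183,547.7994
P = 49,651.0957; Macaulay duration = 183,547.7994 / 49,651.0957 = 3.69675 half-year periods = 1.84838 years.
Modified duration = D_Mac / (1 + y) = 1.84838 / 1.057 = 1.74870 years.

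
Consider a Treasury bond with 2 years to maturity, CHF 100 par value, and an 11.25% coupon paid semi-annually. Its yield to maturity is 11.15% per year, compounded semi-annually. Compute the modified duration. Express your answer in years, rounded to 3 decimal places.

1.749 years

Periodic yield y = 0.05575. First find Macaulay duration:
  t   CF        PV=CF/(1+0.05575)^t    t·PV
  1        5.625         5.3280         5.3280
  2        5.625         5.0466        10.0932
  3        5.625         4.7801        14.3404
  4      105.625        85.0202       340.0810
  Σ                    100.1750       369.8426
P = 100.1750; Macaulay duration = 369.8426 / 100.1750 = 3.69197 half-year periods = 1.84598 years.
Modified duration = D_Mac / (1 + y) = 1.84598 / 1.05575 = 1.74850 years.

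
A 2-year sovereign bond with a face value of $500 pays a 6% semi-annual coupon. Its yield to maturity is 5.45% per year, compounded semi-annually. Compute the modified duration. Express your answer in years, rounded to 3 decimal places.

1.864 years

Periodic yield y = 0.02725. First find Macaulay duration:
  t   CF        PV=CF/(1+0.02725)^t    t·PV
  1        15.00        14.6021        14.6021
  2        15.00        14.2147        28.4295
  3        15.00        13.8377        41.5130
  4       515.00       462.4903     1,849.9612
  Σ                    505.1448     1,934.5058
P = 505.1448; Macaulay duration = 1,934.5058 / 505.1448 = 3.82961 half-year periods = 1.91480 years.
Modified duration = D_Mac / (1 + y) = 1.91480 / 1.02725 = 1.86401 years.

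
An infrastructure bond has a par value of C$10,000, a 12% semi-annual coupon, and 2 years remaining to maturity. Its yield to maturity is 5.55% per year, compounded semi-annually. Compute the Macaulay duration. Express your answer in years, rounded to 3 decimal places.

Periodic yield y = 0.02775. Discount each cash flow and weight by its period:
  t   CF        PV=CF/(1+0.02775)^t    t·PV
  1       600.00       583.7996       583.7996
  2       600.00       568.0365     1,136.0731
  3       600.00       552.6991     1,658.0974
  4    10,600.00     9,500.7070    38,002.8279
  Σ                 11,205.2422    41,380.7980
Price P = Σ PV = 11,205.2422.
Macaulay duration = Σ(t·PV) / P = 41,380.7980 / 11,205.2422 = 3.69299 half-year periods.
In years: 3.69299 / 2 = 1.84649 years.

1.846 years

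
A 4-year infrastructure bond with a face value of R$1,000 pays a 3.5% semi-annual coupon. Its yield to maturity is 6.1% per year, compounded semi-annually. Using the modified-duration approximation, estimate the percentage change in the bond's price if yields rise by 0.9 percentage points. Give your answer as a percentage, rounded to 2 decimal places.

-3.28%

Periodic yield y = 0.0305. Modified duration first:
  t   CF        PV=CF/(1+0.0305)^t    t·PV
  1        17.50        16.9820        16.9820
  2        17.50        16.4794        32.9589
  3        17.50        15.9917        47.9750
  4        17.50        15.5184        62.0735
  5        17.50        15.0591        75.2953
  6        17.50        14.6134        87.6802
  7        17.50        14.1808        99.2659
  8     1,017.50       800.1114     6,400.8911
  Σ                    908.9362     6,823.1219
P = 908.9362; D_Mac = 7.50671 half-year periods = 3.75336 yrs; D_mod = 3.75336/(1+0.0305) = 3.64227 yrs.
ΔP/P ≈ -D_mod · Δy = -3.64227 × (+0.009) = -0.032780 = -3.2780%.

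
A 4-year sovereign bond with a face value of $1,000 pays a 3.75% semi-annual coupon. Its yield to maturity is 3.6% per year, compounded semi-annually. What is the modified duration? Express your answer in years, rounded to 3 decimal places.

3.686 years

Periodic yield y = 0.018. First find Macaulay duration:
  t   CF        PV=CF/(1+0.018)^t    t·PV
  1        18.75        18.4185        18.4185
  2        18.75        18.0928        36.1856
  3        18.75        17.7729        53.3187
  4        18.75        17.4586        69.8345
  5        18.75        17.1499        85.7497
  6        18.75        16.8467       101.0801
  7        18.75        16.5488       115.8417
  8     1,018.75       883.2536     7,066.0285
  Σ                  1,005.5418     7,546.4572
P = 1,005.5418; Macaulay duration = 7,546.4572 / 1,005.5418 = 7.50487 half-year periods = 3.75243 years.
Modified duration = D_Mac / (1 + y) = 3.75243 / 1.018 = 3.68608 years.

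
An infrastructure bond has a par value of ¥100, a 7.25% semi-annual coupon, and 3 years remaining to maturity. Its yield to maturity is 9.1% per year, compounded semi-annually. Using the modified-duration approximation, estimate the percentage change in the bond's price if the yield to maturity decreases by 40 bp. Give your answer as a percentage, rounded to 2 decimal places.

Periodic yield y = 0.0455. Modified duration first:
  t   CF        PV=CF/(1+0.0455)^t    t·PV
  1        3.625         3.4672         3.4672
  2        3.625         3.3163         6.6327
  3        3.625         3.1720         9.5161
  4        3.625         3.0340        12.1359
  5        3.625         2.9019        14.5097
  6      103.625        79.3451       476.0708
  Σ                     95.2367       522.3324
P = 95.2367; D_Mac = 5.48457 half-year periods = 2.74229 yrs; D_mod = 2.74229/(1+0.0455) = 2.62294 yrs.
ΔP/P ≈ -D_mod · Δy = -2.62294 × (-0.004) = +0.010492 = +1.0492%.

+1.05%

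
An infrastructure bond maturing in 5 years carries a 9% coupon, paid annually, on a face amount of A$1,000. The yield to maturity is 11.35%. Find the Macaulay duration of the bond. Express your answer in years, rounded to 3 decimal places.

Periodic yield y = 0.1135. Discount each cash flow and weight by its year:
  t   CF        PV=CF/(1+0.1135)^t    t·PV
  1        90.00        80.8262        80.8262
  2        90.00        72.5875       145.1751
  3        90.00        65.1886       195.5659
  4        90.00        58.5439       234.1756
  5     1,090.00       636.7594     3,183.7972
  Σ                    913.9057     3,839.5400
Price P = Σ PV = 913.9057.
Macaulay duration = Σ(t·PV) / P = 3,839.5400 / 913.9057 = 4.20124 years.

4.201 years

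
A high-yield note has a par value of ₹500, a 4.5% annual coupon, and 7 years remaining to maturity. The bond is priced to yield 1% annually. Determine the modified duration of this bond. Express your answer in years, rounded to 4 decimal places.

Periodic yield y = 0.01. First find Macaulay duration:
  t   CF        PV=CF/(1+0.01)^t    t·PV
  1        22.50        22.2772        22.2772
  2        22.50        22.0567        44.1133
  3        22.50        21.8383        65.5148
  4        22.50        21.6221        86.4882
  5        22.50        21.4080       107.0399
  6        22.50        21.1960       127.1761
  7       522.50       487.3452     3,411.4163
  Σ                    617.7434     3,864.0259
P = 617.7434; Macaulay duration = 3,864.0259 / 617.7434 = 6.25507 years.
Modified duration = D_Mac / (1 + y) = 6.25507 / 1.01 = 6.19313 years.

6.1931 years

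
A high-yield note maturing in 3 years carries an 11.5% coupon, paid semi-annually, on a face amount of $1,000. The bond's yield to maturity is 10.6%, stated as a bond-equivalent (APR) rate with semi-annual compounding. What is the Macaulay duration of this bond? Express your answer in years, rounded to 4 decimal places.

Periodic yield y = 0.053. Discount each cash flow and weight by its period:
  t   CF        PV=CF/(1+0.053)^t    t·PV
  1        57.50        54.6059        54.6059
  2        57.50        51.8574       103.7149
  3        57.50        49.2473       147.7420
  4        57.50        46.7686       187.0744
  5        57.50        44.4146       222.0731
  6     1,057.50       775.7292     4,654.3753
  Σ                  1,022.6231     5,369.5856
Price P = Σ PV = 1,022.6231.
Macaulay duration = Σ(t·PV) / P = 5,369.5856 / 1,022.6231 = 5.25080 half-year periods.
In years: 5.25080 / 2 = 2.62540 years.

2.6254 years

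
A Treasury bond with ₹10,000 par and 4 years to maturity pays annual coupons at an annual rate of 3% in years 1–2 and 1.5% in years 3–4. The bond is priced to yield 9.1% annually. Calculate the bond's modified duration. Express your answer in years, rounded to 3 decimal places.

3.497 years

Periodic yield y = 0.091. First find Macaulay duration:
  t   CF        PV=CF/(1+0.091)^t    t·PV
  1       300.00       274.9771       274.9771
  2       300.00       252.0413       504.0826
  3       150.00       115.5093       346.5279
  4    10,150.00     7,164.1891    28,656.7564
  Σ                  7,806.7168    29,782.3440
P = 7,806.7168; Macaulay duration = 29,782.3440 / 7,806.7168 = 3.81496 years.
Modified duration = D_Mac / (1 + y) = 3.81496 / 1.091 = 3.49676 years.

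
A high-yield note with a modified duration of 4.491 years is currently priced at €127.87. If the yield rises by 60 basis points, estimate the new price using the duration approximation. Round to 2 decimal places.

Duration approximation: ΔP/P ≈ -D_mod · Δy = -4.491 × (+0.006) = -0.026946.
New price ≈ 127.87 × (1 - 0.026946) = 124.42441498.

€124.42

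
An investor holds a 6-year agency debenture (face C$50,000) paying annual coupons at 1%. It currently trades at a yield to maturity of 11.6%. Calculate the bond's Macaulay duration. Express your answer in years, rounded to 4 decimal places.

5.7905 years

Periodic yield y = 0.116. Discount each cash flow and weight by its year:
  t   CF        PV=CF/(1+0.116)^t    t·PV
  1       500.00       448.0287       448.0287
  2       500.00       401.4594       802.9188
  3       500.00       359.7306     1,079.1919
  4       500.00       322.3393     1,289.3571
  5       500.00       288.8345     1,444.1724
  6    50,500.00    26,140.0378   156,840.2265
  Σ                 27,960.4302   161,903.8954
Price P = Σ PV = 27,960.4302.
Macaulay duration = Σ(t·PV) / P = 161,903.8954 / 27,960.4302 = 5.79047 years.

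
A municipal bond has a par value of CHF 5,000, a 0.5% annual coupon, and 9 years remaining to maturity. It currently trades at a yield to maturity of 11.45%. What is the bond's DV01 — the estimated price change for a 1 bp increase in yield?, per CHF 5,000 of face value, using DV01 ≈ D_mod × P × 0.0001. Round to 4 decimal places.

CHF 1.5743

Periodic yield y = 0.1145.
  t   CF        PV=CF/(1+0.1145)^t    t·PV
  1        25.00        22.4316        22.4316
  2        25.00        20.1270        40.2541
  3        25.00        18.0593        54.1778
  4        25.00        16.2039        64.8156
  5        25.00        14.5392        72.6959
  6        25.00        13.0455        78.2728
  7        25.00        11.7052        81.9365
  8        25.00        10.5027        84.0213
  9     5,025.00     1,894.1545    17,047.3909
  Σ                  2,020.7688    17,545.9964
P = 2,020.7688; D_Mac = 8.68283 yrs; D_mod = 7.79079 yrs.
DV01 ≈ 7.79079 × 2,020.7688 × 0.0001 = 1.574338.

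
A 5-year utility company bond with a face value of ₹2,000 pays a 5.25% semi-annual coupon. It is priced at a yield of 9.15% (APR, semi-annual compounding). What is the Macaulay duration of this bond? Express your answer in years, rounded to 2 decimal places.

4.40 years

Periodic yield y = 0.04575. Discount each cash flow and weight by its period:
  t   CF        PV=CF/(1+0.04575)^t    t·PV
  1        52.50        50.2032        50.2032
  2        52.50        48.0069        96.0138
  3        52.50        45.9067       137.7200
  4        52.50        43.8983       175.5932
  5        52.50        41.9778       209.8891
  6        52.50        40.1414       240.8481
  7        52.50        38.3852       268.6966
  8        52.50        36.7059       293.6475
  9        52.50        35.1001       315.9010
  10    2,052.50     1,312.2133    13,122.1329
  Σ                  1,692.5388    14,910.6455
Price P = Σ PV = 1,692.5388.
Macaulay duration = Σ(t·PV) / P = 14,910.6455 / 1,692.5388 = 8.80963 half-year periods.
In years: 8.80963 / 2 = 4.40482 years.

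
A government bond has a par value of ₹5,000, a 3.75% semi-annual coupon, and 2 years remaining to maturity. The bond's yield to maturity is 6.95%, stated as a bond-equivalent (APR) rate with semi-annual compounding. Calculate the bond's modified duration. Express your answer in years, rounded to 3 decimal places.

Periodic yield y = 0.03475. First find Macaulay duration:
  t   CF        PV=CF/(1+0.03475)^t    t·PV
  1        93.75        90.6016        90.6016
  2        93.75        87.5589       175.1178
  3        93.75        84.6184       253.8553
  4     5,093.75     4,443.2002    17,772.8010
  Σ                  4,705.9792    18,292.3757
P = 4,705.9792; Macaulay duration = 18,292.3757 / 4,705.9792 = 3.88705 half-year periods = 1.94352 years.
Modified duration = D_Mac / (1 + y) = 1.94352 / 1.03475 = 1.87826 years.

1.878 years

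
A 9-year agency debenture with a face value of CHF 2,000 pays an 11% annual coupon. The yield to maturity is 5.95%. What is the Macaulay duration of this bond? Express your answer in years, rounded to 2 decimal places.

Periodic yield y = 0.0595. Discount each cash flow and weight by its year:
  t   CF        PV=CF/(1+0.0595)^t    t·PV
  1       220.00       207.6451       207.6451
  2       220.00       195.9841       391.9681
  3       220.00       184.9779       554.9336
  4       220.00       174.5898       698.3592
  5       220.00       164.7851       823.9254
  6       220.00       155.5310       933.1859
  7       220.00       146.7966     1,027.5761
  8       220.00       138.5527     1,108.4216
  9     2,220.00     1,319.6061    11,876.4552
  Σ                  2,688.4683    17,622.4702
Price P = Σ PV = 2,688.4683.
Macaulay duration = Σ(t·PV) / P = 17,622.4702 / 2,688.4683 = 6.55484 years.

6.55 years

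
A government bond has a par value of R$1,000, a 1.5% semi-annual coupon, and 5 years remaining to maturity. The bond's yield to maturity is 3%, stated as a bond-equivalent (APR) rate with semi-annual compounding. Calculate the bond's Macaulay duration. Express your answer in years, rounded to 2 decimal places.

Periodic yield y = 0.015. Discount each cash flow and weight by its period:
  t   CF        PV=CF/(1+0.015)^t    t·PV
  1         7.50         7.3892         7.3892
  2         7.50         7.2800        14.5599
  3         7.50         7.1724        21.5171
  4         7.50         7.0664        28.2655
  5         7.50         6.9620        34.8098
  6         7.50         6.8591        41.1544
  7         7.50         6.7577        47.3039
  8         7.50         6.6578        53.2627
  9         7.50         6.5594        59.0350
  10    1,007.50       868.1297     8,681.2974
  Σ                    930.8336     8,988.5948
Price P = Σ PV = 930.8336.
Macaulay duration = Σ(t·PV) / P = 8,988.5948 / 930.8336 = 9.65650 half-year periods.
In years: 9.65650 / 2 = 4.82825 years.

4.83 years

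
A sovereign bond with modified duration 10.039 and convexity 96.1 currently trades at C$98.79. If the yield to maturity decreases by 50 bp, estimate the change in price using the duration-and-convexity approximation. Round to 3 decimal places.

Duration effect: -D_mod·Δy = -10.039 × (-0.005) = +0.050195
Convexity effect: ½·C·(Δy)² = 0.5 × 96.1 × (-0.005)² = +0.00120125
ΔP/P ≈ +0.050195 + 0.00120125 = +0.05139625
ΔP ≈ 98.79 × (+0.05139625) = +5.0774355375.

+C$5.077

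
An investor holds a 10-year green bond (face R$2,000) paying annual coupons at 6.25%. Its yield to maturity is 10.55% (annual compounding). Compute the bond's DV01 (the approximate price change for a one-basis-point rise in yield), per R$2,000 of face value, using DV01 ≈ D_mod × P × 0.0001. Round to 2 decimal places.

Periodic yield y = 0.1055.
  t   CF        PV=CF/(1+0.1055)^t    t·PV
  1       125.00       113.0710       113.0710
  2       125.00       102.2804       204.5608
  3       125.00        92.5196       277.5588
  4       125.00        83.6903       334.7611
  5       125.00        75.7036       378.5178
  6       125.00        68.4790       410.8741
  7       125.00        61.9439       433.6075
  8       125.00        56.0325       448.2600
  9       125.00        50.6852       456.1669
  10    2,125.00       779.4199     7,794.1986
  Σ                  1,483.8254    10,851.5768
P = 1,483.8254; D_Mac = 7.31324 yrs; D_mod = 6.61533 yrs.
DV01 ≈ 6.61533 × 1,483.8254 × 0.0001 = 0.981599.

R$0.98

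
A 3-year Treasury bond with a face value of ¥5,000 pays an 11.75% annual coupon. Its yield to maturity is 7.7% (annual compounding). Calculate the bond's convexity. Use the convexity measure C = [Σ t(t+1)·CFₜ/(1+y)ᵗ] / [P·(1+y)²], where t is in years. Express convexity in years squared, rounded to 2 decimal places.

With y = 0.077:
  t   CF        PV=CF/(1+0.077)^t    t·PV        t(t+1)·PV
  1       587.50       545.4968       545.4968       1,090.9935
  2       587.50       506.4965     1,012.9930       3,038.9791
  3     5,587.50     4,472.7068    13,418.1203      53,672.4812
  Σ                  5,524.7000    14,976.6101      57,802.4538
P = 5,524.7000.
Convexity = Σ t(t+1)·PV / [P·(1+y)²] = 57,802.4538 / (5,524.7000 × 1.159929) = 9.01999.

9.02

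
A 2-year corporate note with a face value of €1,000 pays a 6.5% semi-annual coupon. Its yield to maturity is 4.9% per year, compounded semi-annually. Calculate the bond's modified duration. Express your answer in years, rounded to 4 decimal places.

Periodic yield y = 0.0245. First find Macaulay duration:
  t   CF        PV=CF/(1+0.0245)^t    t·PV
  1        32.50        31.7228        31.7228
  2        32.50        30.9642        61.9283
  3        32.50        30.2237        90.6711
  4     1,032.50       937.2214     3,748.8857
  Σ                  1,030.1321     3,933.2079
P = 1,030.1321; Macaulay duration = 3,933.2079 / 1,030.1321 = 3.81816 half-year periods = 1.90908 years.
Modified duration = D_Mac / (1 + y) = 1.90908 / 1.0245 = 1.86343 years.

1.8634 years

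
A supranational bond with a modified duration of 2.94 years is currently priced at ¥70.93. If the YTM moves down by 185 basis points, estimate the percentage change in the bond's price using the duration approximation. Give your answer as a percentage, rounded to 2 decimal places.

Duration approximation: ΔP/P ≈ -D_mod · Δy = -2.94 × (-0.0185) = +0.054390.
As a percentage: +5.4390%.

+5.44%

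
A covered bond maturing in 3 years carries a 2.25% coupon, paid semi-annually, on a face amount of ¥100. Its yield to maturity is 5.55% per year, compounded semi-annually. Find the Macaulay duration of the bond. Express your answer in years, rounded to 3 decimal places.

2.913 years

Periodic yield y = 0.02775. Discount each cash flow and weight by its period:
  t   CF        PV=CF/(1+0.02775)^t    t·PV
  1        1.125         1.0946         1.0946
  2        1.125         1.0651         2.1301
  3        1.125         1.0363         3.1089
  4        1.125         1.0083         4.0333
  5        1.125         0.9811         4.9055
  6      101.125        85.8092       514.8549
  Σ                     90.9946       530.1275
Price P = Σ PV = 90.9946.
Macaulay duration = Σ(t·PV) / P = 530.1275 / 90.9946 = 5.82592 half-year periods.
In years: 5.82592 / 2 = 2.91296 years.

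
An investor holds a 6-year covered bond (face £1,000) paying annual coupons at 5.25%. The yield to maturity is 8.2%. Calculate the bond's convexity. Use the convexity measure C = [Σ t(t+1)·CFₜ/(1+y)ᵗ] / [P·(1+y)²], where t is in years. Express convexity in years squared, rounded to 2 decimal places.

29.88

With y = 0.082:
  t   CF        PV=CF/(1+0.082)^t    t·PV        t(t+1)·PV
  1        52.50        48.5213        48.5213          97.0425
  2        52.50        44.8440        89.6881         269.0643
  3        52.50        41.4455       124.3365         497.3462
  4        52.50        38.3045       153.2182         766.0908
  5        52.50        35.4016       177.0080       1,062.0483
  6     1,052.50       655.9316     3,935.5895      27,549.1263
  Σ                    864.4485     4,528.3616      30,240.7183
P = 864.4485.
Convexity = Σ t(t+1)·PV / [P·(1+y)²] = 30,240.7183 / (864.4485 × 1.170724) = 29.88123.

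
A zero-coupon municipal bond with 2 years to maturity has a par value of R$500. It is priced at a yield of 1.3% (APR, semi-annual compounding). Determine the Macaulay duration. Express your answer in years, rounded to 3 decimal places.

2.000 years

A zero-coupon bond has a single cash flow at maturity, so its Macaulay duration equals its maturity: 2 years.
(Equivalently: 4 semi-annual periods ÷ 2 = 2 years.)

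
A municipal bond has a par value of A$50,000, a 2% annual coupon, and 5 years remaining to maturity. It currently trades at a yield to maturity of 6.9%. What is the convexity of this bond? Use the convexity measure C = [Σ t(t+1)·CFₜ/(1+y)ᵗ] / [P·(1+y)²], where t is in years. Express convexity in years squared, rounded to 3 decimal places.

With y = 0.069:
  t   CF        PV=CF/(1+0.069)^t    t·PV        t(t+1)·PV
  1     1,000.00       935.4537       935.4537       1,870.9074
  2     1,000.00       875.0736     1,750.1472       5,250.4417
  3     1,000.00       818.5908     2,455.7725       9,823.0902
  4     1,000.00       765.7538     3,063.0153      15,315.0767
  5    51,000.00    36,532.6899   182,663.4493   1,095,980.6960
  Σ                 39,927.5619   190,867.8381   1,128,240.2119
P = 39,927.5619.
Convexity = Σ t(t+1)·PV / [P·(1+y)²] = 1,128,240.2119 / (39,927.5619 × 1.142761) = 24.72711.

24.727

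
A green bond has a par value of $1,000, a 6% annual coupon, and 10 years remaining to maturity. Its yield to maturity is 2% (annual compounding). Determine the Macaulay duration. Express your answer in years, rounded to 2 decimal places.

8.15 years

Periodic yield y = 0.02. Discount each cash flow and weight by its year:
  t   CF        PV=CF/(1+0.02)^t    t·PV
  1        60.00        58.8235        58.8235
  2        60.00        57.6701       115.3403
  3        60.00        56.5393       169.6180
  4        60.00        55.4307       221.7229
  5        60.00        54.3438       271.7192
  6        60.00        53.2783       319.6697
  7        60.00        52.2336       365.6353
  8        60.00        51.2094       409.6754
  9        60.00        50.2053       451.8478
  10    1,060.00       869.5692     8,695.6920
  Σ                  1,359.3034    11,079.7441
Price P = Σ PV = 1,359.3034.
Macaulay duration = Σ(t·PV) / P = 11,079.7441 / 1,359.3034 = 8.15105 years.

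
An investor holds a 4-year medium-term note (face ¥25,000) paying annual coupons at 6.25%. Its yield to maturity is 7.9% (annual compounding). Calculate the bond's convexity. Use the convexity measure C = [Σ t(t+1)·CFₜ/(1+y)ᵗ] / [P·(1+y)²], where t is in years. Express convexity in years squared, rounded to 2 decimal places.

With y = 0.079:
  t   CF        PV=CF/(1+0.079)^t    t·PV        t(t+1)·PV
  1     1,562.50     1,448.1001     1,448.1001       2,896.2002
  2     1,562.50     1,342.0761     2,684.1522       8,052.4565
  3     1,562.50     1,243.8147     3,731.4442      14,925.7766
  4    26,562.50    19,596.7101    78,386.8405     391,934.2026
  Σ                 23,630.7010    86,250.5369     417,808.6359
P = 23,630.7010.
Convexity = Σ t(t+1)·PV / [P·(1+y)²] = 417,808.6359 / (23,630.7010 × 1.164241) = 15.18651.

15.19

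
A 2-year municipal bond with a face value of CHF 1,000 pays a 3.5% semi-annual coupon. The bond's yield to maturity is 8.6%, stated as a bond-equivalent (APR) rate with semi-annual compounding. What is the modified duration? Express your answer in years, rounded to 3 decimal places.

Periodic yield y = 0.043. First find Macaulay duration:
  t   CF        PV=CF/(1+0.043)^t    t·PV
  1        17.50        16.7785        16.7785
  2        17.50        16.0868        32.1736
  3        17.50        15.4236        46.2707
  4     1,017.50       859.7995     3,439.1980
  Σ                    908.0884     3,534.4208
P = 908.0884; Macaulay duration = 3,534.4208 / 908.0884 = 3.89216 half-year periods = 1.94608 years.
Modified duration = D_Mac / (1 + y) = 1.94608 / 1.043 = 1.86585 years.

1.866 years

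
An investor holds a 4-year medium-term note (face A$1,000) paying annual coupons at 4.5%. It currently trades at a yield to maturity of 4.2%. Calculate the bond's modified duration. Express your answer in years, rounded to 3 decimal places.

3.599 years

Periodic yield y = 0.042. First find Macaulay duration:
  t   CF        PV=CF/(1+0.042)^t    t·PV
  1        45.00        43.1862        43.1862
  2        45.00        41.4455        82.8909
  3        45.00        39.7749       119.3248
  4     1,045.00       886.4320     3,545.7279
  Σ                  1,010.8386     3,791.1298
P = 1,010.8386; Macaulay duration = 3,791.1298 / 1,010.8386 = 3.75048 years.
Modified duration = D_Mac / (1 + y) = 3.75048 / 1.042 = 3.59931 years.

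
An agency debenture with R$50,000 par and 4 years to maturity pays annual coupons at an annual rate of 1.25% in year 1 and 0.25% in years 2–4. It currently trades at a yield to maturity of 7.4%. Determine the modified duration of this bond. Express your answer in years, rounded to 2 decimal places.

Periodic yield y = 0.074. First find Macaulay duration:
  t   CF        PV=CF/(1+0.074)^t    t·PV
  1       625.00       581.9367       581.9367
  2       125.00       108.3681       216.7362
  3       125.00       100.9014       302.7042
  4    50,125.00    37,673.6120   150,694.4478
  Σ                 38,464.8181   151,795.8249
P = 38,464.8181; Macaulay duration = 151,795.8249 / 38,464.8181 = 3.94635 years.
Modified duration = D_Mac / (1 + y) = 3.94635 / 1.074 = 3.67445 years.

3.67 years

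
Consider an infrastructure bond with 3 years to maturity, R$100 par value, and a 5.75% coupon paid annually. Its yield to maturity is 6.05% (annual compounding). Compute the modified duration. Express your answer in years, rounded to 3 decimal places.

2.677 years

Periodic yield y = 0.0605. First find Macaulay duration:
  t   CF        PV=CF/(1+0.0605)^t    t·PV
  1         5.75         5.4220         5.4220
  2         5.75         5.1127        10.2253
  3       105.75        88.6642       265.9926
  Σ                     99.1988       281.6399
P = 99.1988; Macaulay duration = 281.6399 / 99.1988 = 2.83915 years.
Modified duration = D_Mac / (1 + y) = 2.83915 / 1.0605 = 2.67718 years.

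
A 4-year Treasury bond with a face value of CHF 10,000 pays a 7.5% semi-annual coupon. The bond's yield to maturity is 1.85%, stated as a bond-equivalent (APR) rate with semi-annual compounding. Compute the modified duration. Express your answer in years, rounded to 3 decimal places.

3.547 years

Periodic yield y = 0.00925. First find Macaulay duration:
  t   CF        PV=CF/(1+0.00925)^t    t·PV
  1       375.00       371.5630       371.5630
  2       375.00       368.1576       736.3152
  3       375.00       364.7833     1,094.3500
  4       375.00       361.4400     1,445.7601
  5       375.00       358.1273     1,790.6367
  6       375.00       354.8450     2,129.0701
  7       375.00       351.5928     2,461.1495
  8    10,375.00     9,638.2468    77,105.9740
  Σ                 12,168.7559    87,134.8187
P = 12,168.7559; Macaulay duration = 87,134.8187 / 12,168.7559 = 7.16054 half-year periods = 3.58027 years.
Modified duration = D_Mac / (1 + y) = 3.58027 / 1.00925 = 3.54745 years.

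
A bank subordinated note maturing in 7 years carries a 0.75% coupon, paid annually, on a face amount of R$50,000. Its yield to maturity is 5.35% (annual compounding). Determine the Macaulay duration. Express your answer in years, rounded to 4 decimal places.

6.8135 years

Periodic yield y = 0.0535. Discount each cash flow and weight by its year:
  t   CF        PV=CF/(1+0.0535)^t    t·PV
  1       375.00       355.9563       355.9563
  2       375.00       337.8798       675.7595
  3       375.00       320.7212       962.1636
  4       375.00       304.4340     1,217.7359
  5       375.00       288.9739     1,444.8693
  6       375.00       274.2989     1,645.7933
  7    50,375.00    34,976.2528   244,833.7698
  Σ                 36,858.5168   251,136.0476
Price P = Σ PV = 36,858.5168.
Macaulay duration = Σ(t·PV) / P = 251,136.0476 / 36,858.5168 = 6.81351 years.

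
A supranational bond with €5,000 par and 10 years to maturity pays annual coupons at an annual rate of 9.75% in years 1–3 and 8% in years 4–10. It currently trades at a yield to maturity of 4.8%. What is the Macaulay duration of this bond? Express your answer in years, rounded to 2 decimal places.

Periodic yield y = 0.048. Discount each cash flow and weight by its year:
  t   CF        PV=CF/(1+0.048)^t    t·PV
  1       487.50       465.1718       465.1718
  2       487.50       443.8662       887.7324
  3       487.50       423.5364     1,270.6093
  4       400.00       331.6003     1,326.4010
  5       400.00       316.4125     1,582.0623
  6       400.00       301.9203     1,811.5217
  7       400.00       288.0919     2,016.6431
  8       400.00       274.8968     2,199.1746
  9       400.00       262.3061     2,360.7552
  10    5,400.00     3,378.9435    33,789.4353
  Σ                  6,486.7457    47,709.5067
Price P = Σ PV = 6,486.7457.
Macaulay duration = Σ(t·PV) / P = 47,709.5067 / 6,486.7457 = 7.35492 years.

7.35 years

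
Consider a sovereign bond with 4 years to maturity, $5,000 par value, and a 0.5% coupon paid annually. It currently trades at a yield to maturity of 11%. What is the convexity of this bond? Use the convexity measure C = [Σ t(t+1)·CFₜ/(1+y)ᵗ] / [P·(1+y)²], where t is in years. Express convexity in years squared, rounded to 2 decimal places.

16.03

With y = 0.11:
  t   CF        PV=CF/(1+0.11)^t    t·PV        t(t+1)·PV
  1        25.00        22.5225        22.5225          45.0450
  2        25.00        20.2906        40.5811         121.7434
  3        25.00        18.2798        54.8394         219.3574
  4     5,025.00     3,310.1231    13,240.4926      66,202.4629
  Σ                  3,371.2160    13,358.4356      66,588.6087
P = 3,371.2160.
Convexity = Σ t(t+1)·PV / [P·(1+y)²] = 66,588.6087 / (3,371.2160 × 1.232100) = 16.03125.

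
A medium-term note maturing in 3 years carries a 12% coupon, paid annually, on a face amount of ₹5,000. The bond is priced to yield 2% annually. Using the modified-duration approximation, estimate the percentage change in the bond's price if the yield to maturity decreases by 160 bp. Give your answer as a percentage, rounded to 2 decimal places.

Periodic yield y = 0.02. Modified duration first:
  t   CF        PV=CF/(1+0.02)^t    t·PV
  1       600.00       588.2353       588.2353
  2       600.00       576.7013     1,153.4025
  3     5,600.00     5,277.0051    15,831.0152
  Σ                  6,441.9416    17,572.6531
P = 6,441.9416; D_Mac = 2.72785 yrs; D_mod = 2.72785/(1+0.02) = 2.67436 yrs.
ΔP/P ≈ -D_mod · Δy = -2.67436 × (-0.016) = +0.042790 = +4.2790%.

+4.28%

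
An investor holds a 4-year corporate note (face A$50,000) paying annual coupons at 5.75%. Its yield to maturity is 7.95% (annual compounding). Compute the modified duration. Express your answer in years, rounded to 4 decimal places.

Periodic yield y = 0.0795. First find Macaulay duration:
  t   CF        PV=CF/(1+0.0795)^t    t·PV
  1     2,875.00     2,663.2700     2,663.2700
  2     2,875.00     2,467.1330     4,934.2659
  3     2,875.00     2,285.4404     6,856.3213
  4    52,875.00    38,936.7585   155,747.0341
  Σ                 46,352.6020   170,200.8914
P = 46,352.6020; Macaulay duration = 170,200.8914 / 46,352.6020 = 3.67187 years.
Modified duration = D_Mac / (1 + y) = 3.67187 / 1.0795 = 3.40146 years.

3.4015 years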